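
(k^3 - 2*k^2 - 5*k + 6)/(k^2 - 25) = (k^3 - 2*k^2 - 5*k + 6)/(k^2 - 25)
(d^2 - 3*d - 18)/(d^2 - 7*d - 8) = (-d^2 + 3*d + 18)/(-d^2 + 7*d + 8)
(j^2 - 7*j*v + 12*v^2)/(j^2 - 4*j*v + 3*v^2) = (-j + 4*v)/(-j + v)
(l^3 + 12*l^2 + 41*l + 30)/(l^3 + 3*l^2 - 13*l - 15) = (l + 6)/(l - 3)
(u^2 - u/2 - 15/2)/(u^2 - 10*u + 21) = (u + 5/2)/(u - 7)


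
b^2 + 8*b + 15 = (b + 3)*(b + 5)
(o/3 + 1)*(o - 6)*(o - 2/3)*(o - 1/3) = o^4/3 - 4*o^3/3 - 133*o^2/27 + 52*o/9 - 4/3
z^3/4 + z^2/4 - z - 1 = (z/4 + 1/4)*(z - 2)*(z + 2)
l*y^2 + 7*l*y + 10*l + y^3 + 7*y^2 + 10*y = (l + y)*(y + 2)*(y + 5)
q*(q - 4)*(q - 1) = q^3 - 5*q^2 + 4*q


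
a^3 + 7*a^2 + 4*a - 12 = (a - 1)*(a + 2)*(a + 6)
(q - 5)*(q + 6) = q^2 + q - 30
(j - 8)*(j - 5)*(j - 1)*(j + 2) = j^4 - 12*j^3 + 25*j^2 + 66*j - 80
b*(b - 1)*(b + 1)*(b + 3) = b^4 + 3*b^3 - b^2 - 3*b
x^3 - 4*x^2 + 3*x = x*(x - 3)*(x - 1)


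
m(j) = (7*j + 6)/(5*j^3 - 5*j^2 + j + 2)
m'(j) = (7*j + 6)*(-15*j^2 + 10*j - 1)/(5*j^3 - 5*j^2 + j + 2)^2 + 7/(5*j^3 - 5*j^2 + j + 2) = (35*j^3 - 35*j^2 + 7*j - (7*j + 6)*(15*j^2 - 10*j + 1) + 14)/(5*j^3 - 5*j^2 + j + 2)^2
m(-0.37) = 4.93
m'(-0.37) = -37.95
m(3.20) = 0.24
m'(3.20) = -0.19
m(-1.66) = 0.15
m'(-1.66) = 0.06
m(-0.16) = 2.88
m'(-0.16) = -0.95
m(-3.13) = 0.08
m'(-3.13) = 0.03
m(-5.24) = 0.04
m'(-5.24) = 0.01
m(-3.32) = 0.07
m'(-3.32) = 0.03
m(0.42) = 4.68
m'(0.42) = 5.03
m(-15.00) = 0.01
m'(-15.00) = 0.00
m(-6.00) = 0.03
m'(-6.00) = 0.01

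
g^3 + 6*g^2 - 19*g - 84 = (g - 4)*(g + 3)*(g + 7)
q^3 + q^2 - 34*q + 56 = (q - 4)*(q - 2)*(q + 7)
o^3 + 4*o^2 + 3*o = o*(o + 1)*(o + 3)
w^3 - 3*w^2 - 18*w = w*(w - 6)*(w + 3)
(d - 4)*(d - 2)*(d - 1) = d^3 - 7*d^2 + 14*d - 8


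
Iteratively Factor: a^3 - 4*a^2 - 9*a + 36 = (a + 3)*(a^2 - 7*a + 12) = (a - 4)*(a + 3)*(a - 3)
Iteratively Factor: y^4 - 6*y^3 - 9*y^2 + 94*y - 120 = (y + 4)*(y^3 - 10*y^2 + 31*y - 30) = (y - 3)*(y + 4)*(y^2 - 7*y + 10) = (y - 3)*(y - 2)*(y + 4)*(y - 5)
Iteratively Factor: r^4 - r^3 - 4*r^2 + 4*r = (r - 1)*(r^3 - 4*r) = (r - 2)*(r - 1)*(r^2 + 2*r) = r*(r - 2)*(r - 1)*(r + 2)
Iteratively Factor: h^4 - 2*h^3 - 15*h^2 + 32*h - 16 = (h - 1)*(h^3 - h^2 - 16*h + 16) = (h - 4)*(h - 1)*(h^2 + 3*h - 4) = (h - 4)*(h - 1)*(h + 4)*(h - 1)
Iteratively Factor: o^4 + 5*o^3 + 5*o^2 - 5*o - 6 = (o - 1)*(o^3 + 6*o^2 + 11*o + 6) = (o - 1)*(o + 3)*(o^2 + 3*o + 2) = (o - 1)*(o + 2)*(o + 3)*(o + 1)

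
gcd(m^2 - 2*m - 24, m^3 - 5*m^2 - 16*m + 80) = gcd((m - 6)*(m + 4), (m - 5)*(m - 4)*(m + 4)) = m + 4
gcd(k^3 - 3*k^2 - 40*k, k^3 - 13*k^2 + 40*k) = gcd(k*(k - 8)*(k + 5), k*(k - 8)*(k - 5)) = k^2 - 8*k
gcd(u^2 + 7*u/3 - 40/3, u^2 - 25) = u + 5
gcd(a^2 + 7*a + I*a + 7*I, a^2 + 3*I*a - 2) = a + I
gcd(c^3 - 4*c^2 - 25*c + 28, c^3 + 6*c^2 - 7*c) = c - 1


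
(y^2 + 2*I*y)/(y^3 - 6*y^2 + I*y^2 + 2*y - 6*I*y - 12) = y/(y^2 - y*(6 + I) + 6*I)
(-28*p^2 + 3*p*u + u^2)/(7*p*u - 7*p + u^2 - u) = (-4*p + u)/(u - 1)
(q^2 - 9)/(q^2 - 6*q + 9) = (q + 3)/(q - 3)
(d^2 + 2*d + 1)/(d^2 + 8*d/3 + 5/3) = 3*(d + 1)/(3*d + 5)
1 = 1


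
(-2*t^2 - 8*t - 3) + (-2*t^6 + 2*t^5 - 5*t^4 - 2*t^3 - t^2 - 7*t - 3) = -2*t^6 + 2*t^5 - 5*t^4 - 2*t^3 - 3*t^2 - 15*t - 6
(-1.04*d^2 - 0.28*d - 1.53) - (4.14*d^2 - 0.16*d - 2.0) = -5.18*d^2 - 0.12*d + 0.47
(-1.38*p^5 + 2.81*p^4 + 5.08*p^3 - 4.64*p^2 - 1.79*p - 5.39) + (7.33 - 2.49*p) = -1.38*p^5 + 2.81*p^4 + 5.08*p^3 - 4.64*p^2 - 4.28*p + 1.94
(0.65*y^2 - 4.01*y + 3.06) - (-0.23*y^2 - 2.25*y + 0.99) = 0.88*y^2 - 1.76*y + 2.07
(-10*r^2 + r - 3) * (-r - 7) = 10*r^3 + 69*r^2 - 4*r + 21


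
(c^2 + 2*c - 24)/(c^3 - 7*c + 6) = (c^2 + 2*c - 24)/(c^3 - 7*c + 6)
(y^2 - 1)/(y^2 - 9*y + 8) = (y + 1)/(y - 8)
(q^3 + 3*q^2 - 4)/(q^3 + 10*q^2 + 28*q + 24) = (q - 1)/(q + 6)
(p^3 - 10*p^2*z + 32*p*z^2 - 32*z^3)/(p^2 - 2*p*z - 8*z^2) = (p^2 - 6*p*z + 8*z^2)/(p + 2*z)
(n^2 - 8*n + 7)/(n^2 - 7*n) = (n - 1)/n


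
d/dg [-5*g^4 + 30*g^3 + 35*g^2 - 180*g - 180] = -20*g^3 + 90*g^2 + 70*g - 180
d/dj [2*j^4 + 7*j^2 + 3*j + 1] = 8*j^3 + 14*j + 3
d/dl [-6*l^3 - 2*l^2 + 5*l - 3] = -18*l^2 - 4*l + 5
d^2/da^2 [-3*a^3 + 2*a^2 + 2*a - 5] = 4 - 18*a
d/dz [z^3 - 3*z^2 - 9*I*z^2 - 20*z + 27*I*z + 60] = 3*z^2 - 6*z - 18*I*z - 20 + 27*I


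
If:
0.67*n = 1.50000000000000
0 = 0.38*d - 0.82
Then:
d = 2.16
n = 2.24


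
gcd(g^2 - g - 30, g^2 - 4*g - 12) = g - 6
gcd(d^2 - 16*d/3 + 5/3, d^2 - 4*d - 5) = d - 5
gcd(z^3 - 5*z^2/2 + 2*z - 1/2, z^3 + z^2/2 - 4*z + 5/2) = z^2 - 2*z + 1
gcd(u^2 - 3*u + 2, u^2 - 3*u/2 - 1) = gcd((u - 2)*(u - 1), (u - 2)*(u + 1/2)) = u - 2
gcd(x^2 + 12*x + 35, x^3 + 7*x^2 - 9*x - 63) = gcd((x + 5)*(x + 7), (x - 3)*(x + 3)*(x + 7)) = x + 7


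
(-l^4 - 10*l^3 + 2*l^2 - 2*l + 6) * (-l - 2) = l^5 + 12*l^4 + 18*l^3 - 2*l^2 - 2*l - 12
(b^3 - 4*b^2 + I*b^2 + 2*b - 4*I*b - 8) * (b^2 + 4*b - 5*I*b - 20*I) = b^5 - 4*I*b^4 - 9*b^3 + 54*I*b^2 - 112*b + 160*I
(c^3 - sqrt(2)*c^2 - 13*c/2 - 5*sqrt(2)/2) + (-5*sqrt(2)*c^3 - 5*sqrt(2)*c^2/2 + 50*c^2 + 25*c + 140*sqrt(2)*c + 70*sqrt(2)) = -5*sqrt(2)*c^3 + c^3 - 7*sqrt(2)*c^2/2 + 50*c^2 + 37*c/2 + 140*sqrt(2)*c + 135*sqrt(2)/2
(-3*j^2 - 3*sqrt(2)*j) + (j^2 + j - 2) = -2*j^2 - 3*sqrt(2)*j + j - 2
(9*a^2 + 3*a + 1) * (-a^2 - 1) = -9*a^4 - 3*a^3 - 10*a^2 - 3*a - 1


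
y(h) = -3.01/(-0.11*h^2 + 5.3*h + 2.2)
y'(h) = -3.01*(0.22*h - 5.3)/(-0.11*h^2 + 5.3*h + 2.2)^2 = (15.953 - 0.6622*h)/(-0.11*h^2 + 5.3*h + 2.2)^2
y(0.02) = -1.31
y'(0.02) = 3.00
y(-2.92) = 0.21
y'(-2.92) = 0.09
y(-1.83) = 0.38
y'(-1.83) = 0.28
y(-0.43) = 30.30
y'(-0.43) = 1645.46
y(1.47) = -0.31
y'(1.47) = 0.16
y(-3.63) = 0.16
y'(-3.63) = 0.05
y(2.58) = -0.20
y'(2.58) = 0.06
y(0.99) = -0.41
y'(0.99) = 0.28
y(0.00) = -1.37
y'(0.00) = 3.30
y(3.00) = -0.18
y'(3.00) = 0.05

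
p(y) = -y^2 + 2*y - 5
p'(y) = 2 - 2*y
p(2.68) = -6.82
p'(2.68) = -3.36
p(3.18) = -8.75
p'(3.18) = -4.36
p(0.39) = -4.37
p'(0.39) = 1.22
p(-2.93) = -19.44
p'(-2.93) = 7.86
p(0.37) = -4.40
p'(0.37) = 1.26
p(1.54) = -4.29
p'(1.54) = -1.08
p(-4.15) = -30.52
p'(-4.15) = 10.30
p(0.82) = -4.03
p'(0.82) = 0.36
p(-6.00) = -53.00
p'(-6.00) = 14.00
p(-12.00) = -173.00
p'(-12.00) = 26.00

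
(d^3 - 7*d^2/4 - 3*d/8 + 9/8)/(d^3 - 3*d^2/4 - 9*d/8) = (d - 1)/d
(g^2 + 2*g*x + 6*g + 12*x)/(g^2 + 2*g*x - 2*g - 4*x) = (g + 6)/(g - 2)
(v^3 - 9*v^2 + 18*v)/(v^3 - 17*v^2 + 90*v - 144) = v/(v - 8)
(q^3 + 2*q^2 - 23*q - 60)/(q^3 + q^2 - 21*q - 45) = (q + 4)/(q + 3)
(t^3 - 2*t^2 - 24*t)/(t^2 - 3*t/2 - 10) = 2*t*(-t^2 + 2*t + 24)/(-2*t^2 + 3*t + 20)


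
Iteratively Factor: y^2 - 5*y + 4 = (y - 1)*(y - 4)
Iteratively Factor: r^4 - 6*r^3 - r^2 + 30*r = (r - 5)*(r^3 - r^2 - 6*r) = (r - 5)*(r - 3)*(r^2 + 2*r) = r*(r - 5)*(r - 3)*(r + 2)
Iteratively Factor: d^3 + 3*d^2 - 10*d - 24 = (d - 3)*(d^2 + 6*d + 8) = (d - 3)*(d + 2)*(d + 4)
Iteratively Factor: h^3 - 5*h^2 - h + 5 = (h - 1)*(h^2 - 4*h - 5) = (h - 5)*(h - 1)*(h + 1)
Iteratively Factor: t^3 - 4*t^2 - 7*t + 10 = (t + 2)*(t^2 - 6*t + 5) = (t - 1)*(t + 2)*(t - 5)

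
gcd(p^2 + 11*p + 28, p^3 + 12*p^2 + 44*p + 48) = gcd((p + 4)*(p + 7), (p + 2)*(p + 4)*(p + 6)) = p + 4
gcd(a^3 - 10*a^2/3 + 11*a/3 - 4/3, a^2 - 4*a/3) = a - 4/3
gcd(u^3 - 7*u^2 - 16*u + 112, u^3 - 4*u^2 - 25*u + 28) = u^2 - 3*u - 28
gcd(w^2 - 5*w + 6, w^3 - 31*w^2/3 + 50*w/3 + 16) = w - 3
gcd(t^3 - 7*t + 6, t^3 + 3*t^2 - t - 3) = t^2 + 2*t - 3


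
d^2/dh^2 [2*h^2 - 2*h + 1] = 4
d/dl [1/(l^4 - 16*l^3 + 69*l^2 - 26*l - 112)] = 2*(-2*l^3 + 24*l^2 - 69*l + 13)/(-l^4 + 16*l^3 - 69*l^2 + 26*l + 112)^2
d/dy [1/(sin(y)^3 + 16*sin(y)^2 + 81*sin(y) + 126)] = (-32*sin(y) + 3*cos(y)^2 - 84)*cos(y)/(sin(y)^3 + 16*sin(y)^2 + 81*sin(y) + 126)^2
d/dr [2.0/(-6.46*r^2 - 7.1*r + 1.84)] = (25.84*r + 14.2)/(6.46*r^2 + 7.1*r - 1.84)^2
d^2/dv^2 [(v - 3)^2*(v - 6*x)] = 6*v - 12*x - 12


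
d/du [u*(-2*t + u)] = -2*t + 2*u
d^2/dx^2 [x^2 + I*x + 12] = 2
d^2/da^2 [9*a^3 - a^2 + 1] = 54*a - 2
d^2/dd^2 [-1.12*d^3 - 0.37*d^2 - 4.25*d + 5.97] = -6.72*d - 0.74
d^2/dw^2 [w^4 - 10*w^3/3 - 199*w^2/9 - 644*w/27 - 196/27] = 12*w^2 - 20*w - 398/9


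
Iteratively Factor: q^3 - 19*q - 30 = (q + 3)*(q^2 - 3*q - 10) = (q - 5)*(q + 3)*(q + 2)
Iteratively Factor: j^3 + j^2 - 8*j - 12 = (j - 3)*(j^2 + 4*j + 4) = (j - 3)*(j + 2)*(j + 2)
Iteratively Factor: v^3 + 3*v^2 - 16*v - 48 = (v + 4)*(v^2 - v - 12) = (v - 4)*(v + 4)*(v + 3)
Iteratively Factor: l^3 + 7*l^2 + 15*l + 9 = (l + 3)*(l^2 + 4*l + 3) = (l + 3)^2*(l + 1)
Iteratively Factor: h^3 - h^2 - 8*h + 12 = (h - 2)*(h^2 + h - 6) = (h - 2)*(h + 3)*(h - 2)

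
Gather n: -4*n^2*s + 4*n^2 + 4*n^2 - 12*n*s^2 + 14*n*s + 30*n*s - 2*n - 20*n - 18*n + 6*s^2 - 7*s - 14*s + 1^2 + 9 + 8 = n^2*(8 - 4*s) + n*(-12*s^2 + 44*s - 40) + 6*s^2 - 21*s + 18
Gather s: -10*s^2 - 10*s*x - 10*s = -10*s^2 + s*(-10*x - 10)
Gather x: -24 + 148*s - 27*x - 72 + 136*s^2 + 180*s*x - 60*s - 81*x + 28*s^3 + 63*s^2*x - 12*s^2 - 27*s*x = 28*s^3 + 124*s^2 + 88*s + x*(63*s^2 + 153*s - 108) - 96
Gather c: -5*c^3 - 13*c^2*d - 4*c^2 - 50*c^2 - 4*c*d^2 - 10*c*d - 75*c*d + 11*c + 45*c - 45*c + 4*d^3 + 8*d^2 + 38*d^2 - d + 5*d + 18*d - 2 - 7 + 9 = -5*c^3 + c^2*(-13*d - 54) + c*(-4*d^2 - 85*d + 11) + 4*d^3 + 46*d^2 + 22*d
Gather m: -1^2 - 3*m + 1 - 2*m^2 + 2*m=-2*m^2 - m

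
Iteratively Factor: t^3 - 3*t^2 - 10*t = (t)*(t^2 - 3*t - 10) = t*(t + 2)*(t - 5)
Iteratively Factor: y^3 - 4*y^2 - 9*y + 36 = (y - 3)*(y^2 - y - 12) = (y - 4)*(y - 3)*(y + 3)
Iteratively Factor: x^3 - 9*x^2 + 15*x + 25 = (x - 5)*(x^2 - 4*x - 5) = (x - 5)*(x + 1)*(x - 5)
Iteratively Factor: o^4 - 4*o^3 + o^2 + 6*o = (o)*(o^3 - 4*o^2 + o + 6) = o*(o + 1)*(o^2 - 5*o + 6) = o*(o - 2)*(o + 1)*(o - 3)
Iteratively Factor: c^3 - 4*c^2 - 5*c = (c)*(c^2 - 4*c - 5) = c*(c + 1)*(c - 5)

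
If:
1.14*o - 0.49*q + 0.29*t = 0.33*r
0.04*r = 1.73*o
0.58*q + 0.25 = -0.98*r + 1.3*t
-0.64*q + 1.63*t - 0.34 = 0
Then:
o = 0.00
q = 0.15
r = 0.01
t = 0.27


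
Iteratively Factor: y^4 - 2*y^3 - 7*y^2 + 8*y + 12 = (y + 1)*(y^3 - 3*y^2 - 4*y + 12) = (y - 2)*(y + 1)*(y^2 - y - 6) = (y - 2)*(y + 1)*(y + 2)*(y - 3)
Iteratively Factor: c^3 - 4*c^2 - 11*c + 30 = (c + 3)*(c^2 - 7*c + 10) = (c - 2)*(c + 3)*(c - 5)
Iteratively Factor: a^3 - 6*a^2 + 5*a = (a)*(a^2 - 6*a + 5) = a*(a - 5)*(a - 1)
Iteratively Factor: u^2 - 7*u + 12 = (u - 4)*(u - 3)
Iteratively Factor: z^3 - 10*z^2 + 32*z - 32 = (z - 4)*(z^2 - 6*z + 8) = (z - 4)*(z - 2)*(z - 4)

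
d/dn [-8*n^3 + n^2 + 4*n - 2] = -24*n^2 + 2*n + 4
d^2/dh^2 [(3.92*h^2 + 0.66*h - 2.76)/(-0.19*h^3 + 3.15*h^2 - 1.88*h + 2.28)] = (-0.283024000000001*h^6 - 0.142956000000012*h^5 + 11.9670360000001*h^4 - 109.258452*h^3 + 335.721528*h^2 - 62.453808*h - 66.548256)/(0.006859*h^9 - 0.341145*h^8 + 5.859429*h^7 - 38.253879*h^6 + 66.164988*h^5 - 106.156476*h^4 + 90.62072*h^3 - 73.300176*h^2 + 29.318976*h - 11.852352)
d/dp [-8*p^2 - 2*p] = -16*p - 2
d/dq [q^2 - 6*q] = 2*q - 6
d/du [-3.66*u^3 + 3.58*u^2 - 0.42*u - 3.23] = -10.98*u^2 + 7.16*u - 0.42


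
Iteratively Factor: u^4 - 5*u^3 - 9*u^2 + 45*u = (u - 5)*(u^3 - 9*u) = (u - 5)*(u + 3)*(u^2 - 3*u) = (u - 5)*(u - 3)*(u + 3)*(u)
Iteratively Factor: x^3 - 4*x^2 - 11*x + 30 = (x - 2)*(x^2 - 2*x - 15) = (x - 5)*(x - 2)*(x + 3)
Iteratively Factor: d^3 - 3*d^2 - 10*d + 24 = (d - 2)*(d^2 - d - 12) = (d - 2)*(d + 3)*(d - 4)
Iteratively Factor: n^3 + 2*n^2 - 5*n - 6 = (n - 2)*(n^2 + 4*n + 3) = (n - 2)*(n + 1)*(n + 3)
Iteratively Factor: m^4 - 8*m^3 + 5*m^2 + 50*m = (m + 2)*(m^3 - 10*m^2 + 25*m) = (m - 5)*(m + 2)*(m^2 - 5*m) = (m - 5)^2*(m + 2)*(m)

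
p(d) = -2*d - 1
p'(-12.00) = -2.00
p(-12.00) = 23.00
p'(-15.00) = -2.00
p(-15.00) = 29.00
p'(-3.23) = -2.00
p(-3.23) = 5.46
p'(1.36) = -2.00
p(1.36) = -3.72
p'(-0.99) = -2.00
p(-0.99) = 0.98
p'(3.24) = -2.00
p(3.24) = -7.48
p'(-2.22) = -2.00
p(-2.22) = 3.44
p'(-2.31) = -2.00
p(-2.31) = 3.62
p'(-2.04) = -2.00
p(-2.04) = 3.08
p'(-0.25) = -2.00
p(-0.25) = -0.50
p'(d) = -2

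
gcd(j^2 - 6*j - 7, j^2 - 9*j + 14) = j - 7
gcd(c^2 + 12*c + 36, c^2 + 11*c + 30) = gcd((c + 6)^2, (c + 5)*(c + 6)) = c + 6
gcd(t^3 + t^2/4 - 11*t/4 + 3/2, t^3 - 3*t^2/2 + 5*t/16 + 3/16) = t^2 - 7*t/4 + 3/4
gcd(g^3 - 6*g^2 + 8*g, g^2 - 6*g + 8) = g^2 - 6*g + 8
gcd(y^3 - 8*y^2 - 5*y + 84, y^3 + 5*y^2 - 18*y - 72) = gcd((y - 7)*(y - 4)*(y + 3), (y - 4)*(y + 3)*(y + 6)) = y^2 - y - 12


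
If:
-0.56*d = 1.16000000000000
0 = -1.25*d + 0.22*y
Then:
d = -2.07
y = -11.77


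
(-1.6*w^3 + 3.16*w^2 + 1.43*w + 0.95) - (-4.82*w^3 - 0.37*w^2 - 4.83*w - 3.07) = 3.22*w^3 + 3.53*w^2 + 6.26*w + 4.02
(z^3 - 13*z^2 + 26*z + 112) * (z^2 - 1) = z^5 - 13*z^4 + 25*z^3 + 125*z^2 - 26*z - 112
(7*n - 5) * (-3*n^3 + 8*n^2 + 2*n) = -21*n^4 + 71*n^3 - 26*n^2 - 10*n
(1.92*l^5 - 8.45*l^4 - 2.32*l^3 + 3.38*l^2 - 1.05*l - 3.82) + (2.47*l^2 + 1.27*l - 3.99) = 1.92*l^5 - 8.45*l^4 - 2.32*l^3 + 5.85*l^2 + 0.22*l - 7.81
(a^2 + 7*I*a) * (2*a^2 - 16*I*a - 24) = 2*a^4 - 2*I*a^3 + 88*a^2 - 168*I*a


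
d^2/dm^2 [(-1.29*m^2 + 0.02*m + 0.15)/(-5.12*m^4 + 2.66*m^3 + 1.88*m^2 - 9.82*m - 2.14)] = (202.899456*m^8 - 111.704064*m^7 - 31.1959600000001*m^6 - 716.717232*m^5 - 118.358088*m^4 + 111.463208*m^3 + 69.823752*m^2 + 11.009496*m - 17.48072)/(134.217728*m^12 - 209.190912*m^11 - 39.168*m^10 + 907.079704*m^9 - 619.764816*m^8 - 561.768216*m^7 + 1691.036776*m^6 + 44.3778000000001*m^5 - 786.24144*m^4 + 673.374016*m^3 + 593.267064*m^2 + 134.915016*m + 9.800344)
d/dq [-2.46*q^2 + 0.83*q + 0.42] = 0.83 - 4.92*q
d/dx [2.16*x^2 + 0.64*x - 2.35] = 4.32*x + 0.64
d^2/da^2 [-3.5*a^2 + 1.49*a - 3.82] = -7.00000000000000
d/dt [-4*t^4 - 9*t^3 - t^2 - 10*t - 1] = -16*t^3 - 27*t^2 - 2*t - 10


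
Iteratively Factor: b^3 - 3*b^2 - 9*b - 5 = (b + 1)*(b^2 - 4*b - 5) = (b + 1)^2*(b - 5)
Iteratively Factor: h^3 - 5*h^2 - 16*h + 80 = (h - 5)*(h^2 - 16) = (h - 5)*(h + 4)*(h - 4)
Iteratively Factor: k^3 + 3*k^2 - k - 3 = (k + 1)*(k^2 + 2*k - 3) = (k - 1)*(k + 1)*(k + 3)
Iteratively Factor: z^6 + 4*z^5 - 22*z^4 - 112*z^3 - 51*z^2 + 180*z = (z + 4)*(z^5 - 22*z^3 - 24*z^2 + 45*z) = (z - 1)*(z + 4)*(z^4 + z^3 - 21*z^2 - 45*z) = z*(z - 1)*(z + 4)*(z^3 + z^2 - 21*z - 45) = z*(z - 5)*(z - 1)*(z + 4)*(z^2 + 6*z + 9) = z*(z - 5)*(z - 1)*(z + 3)*(z + 4)*(z + 3)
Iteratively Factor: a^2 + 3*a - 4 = (a - 1)*(a + 4)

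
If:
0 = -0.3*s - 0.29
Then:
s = -0.97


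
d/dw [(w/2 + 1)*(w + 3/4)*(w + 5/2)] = 3*w^2/2 + 21*w/4 + 67/16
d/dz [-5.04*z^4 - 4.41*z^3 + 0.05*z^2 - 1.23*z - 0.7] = -20.16*z^3 - 13.23*z^2 + 0.1*z - 1.23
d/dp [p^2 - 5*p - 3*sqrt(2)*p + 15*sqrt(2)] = 2*p - 5 - 3*sqrt(2)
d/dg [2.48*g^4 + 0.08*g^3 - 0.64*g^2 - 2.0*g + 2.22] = 9.92*g^3 + 0.24*g^2 - 1.28*g - 2.0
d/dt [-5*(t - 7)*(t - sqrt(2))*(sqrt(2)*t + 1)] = -15*sqrt(2)*t^2 + 10*t + 70*sqrt(2)*t - 35 + 5*sqrt(2)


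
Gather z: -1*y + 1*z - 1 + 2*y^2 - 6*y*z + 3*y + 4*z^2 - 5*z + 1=2*y^2 + 2*y + 4*z^2 + z*(-6*y - 4)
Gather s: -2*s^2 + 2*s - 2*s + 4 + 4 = 8 - 2*s^2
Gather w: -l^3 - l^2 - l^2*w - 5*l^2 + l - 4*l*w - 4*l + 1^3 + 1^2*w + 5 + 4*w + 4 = -l^3 - 6*l^2 - 3*l + w*(-l^2 - 4*l + 5) + 10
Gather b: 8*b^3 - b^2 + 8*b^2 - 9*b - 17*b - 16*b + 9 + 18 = 8*b^3 + 7*b^2 - 42*b + 27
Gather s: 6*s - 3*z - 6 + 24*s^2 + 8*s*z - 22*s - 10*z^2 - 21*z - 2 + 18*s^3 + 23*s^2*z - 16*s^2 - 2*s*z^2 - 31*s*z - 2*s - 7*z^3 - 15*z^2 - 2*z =18*s^3 + s^2*(23*z + 8) + s*(-2*z^2 - 23*z - 18) - 7*z^3 - 25*z^2 - 26*z - 8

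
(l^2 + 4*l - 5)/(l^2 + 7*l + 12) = (l^2 + 4*l - 5)/(l^2 + 7*l + 12)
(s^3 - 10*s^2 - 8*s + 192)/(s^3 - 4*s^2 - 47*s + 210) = (s^2 - 4*s - 32)/(s^2 + 2*s - 35)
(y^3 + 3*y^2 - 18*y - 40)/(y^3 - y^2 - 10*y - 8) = (y + 5)/(y + 1)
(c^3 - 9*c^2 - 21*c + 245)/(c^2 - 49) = (c^2 - 2*c - 35)/(c + 7)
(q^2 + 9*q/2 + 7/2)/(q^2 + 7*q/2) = (q + 1)/q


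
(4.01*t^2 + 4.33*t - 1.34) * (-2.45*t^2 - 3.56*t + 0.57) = -9.8245*t^4 - 24.8841*t^3 - 9.8461*t^2 + 7.2385*t - 0.7638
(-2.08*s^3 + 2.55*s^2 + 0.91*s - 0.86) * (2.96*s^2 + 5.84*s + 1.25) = -6.1568*s^5 - 4.5992*s^4 + 14.9856*s^3 + 5.9563*s^2 - 3.8849*s - 1.075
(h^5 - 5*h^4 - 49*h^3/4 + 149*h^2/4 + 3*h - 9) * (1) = h^5 - 5*h^4 - 49*h^3/4 + 149*h^2/4 + 3*h - 9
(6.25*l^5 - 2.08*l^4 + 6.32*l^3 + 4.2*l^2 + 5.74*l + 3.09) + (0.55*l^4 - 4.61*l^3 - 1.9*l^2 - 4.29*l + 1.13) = 6.25*l^5 - 1.53*l^4 + 1.71*l^3 + 2.3*l^2 + 1.45*l + 4.22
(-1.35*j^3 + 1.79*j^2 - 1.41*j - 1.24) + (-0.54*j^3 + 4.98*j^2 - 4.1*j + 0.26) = -1.89*j^3 + 6.77*j^2 - 5.51*j - 0.98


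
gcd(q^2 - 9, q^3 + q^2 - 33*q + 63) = q - 3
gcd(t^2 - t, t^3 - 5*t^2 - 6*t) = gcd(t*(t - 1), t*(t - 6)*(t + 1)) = t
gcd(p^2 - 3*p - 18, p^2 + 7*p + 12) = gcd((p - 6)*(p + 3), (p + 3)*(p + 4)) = p + 3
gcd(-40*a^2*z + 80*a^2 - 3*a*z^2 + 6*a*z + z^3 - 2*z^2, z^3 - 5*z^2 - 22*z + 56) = z - 2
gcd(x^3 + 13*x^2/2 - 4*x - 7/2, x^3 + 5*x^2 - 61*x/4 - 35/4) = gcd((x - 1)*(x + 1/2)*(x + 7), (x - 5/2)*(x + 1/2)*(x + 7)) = x^2 + 15*x/2 + 7/2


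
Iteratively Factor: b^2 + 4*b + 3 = (b + 3)*(b + 1)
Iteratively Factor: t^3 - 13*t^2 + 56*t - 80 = (t - 4)*(t^2 - 9*t + 20) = (t - 5)*(t - 4)*(t - 4)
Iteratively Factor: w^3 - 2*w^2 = (w)*(w^2 - 2*w) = w^2*(w - 2)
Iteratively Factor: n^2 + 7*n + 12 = (n + 4)*(n + 3)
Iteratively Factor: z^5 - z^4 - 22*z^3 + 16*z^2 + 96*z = (z + 2)*(z^4 - 3*z^3 - 16*z^2 + 48*z) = (z - 3)*(z + 2)*(z^3 - 16*z) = z*(z - 3)*(z + 2)*(z^2 - 16) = z*(z - 4)*(z - 3)*(z + 2)*(z + 4)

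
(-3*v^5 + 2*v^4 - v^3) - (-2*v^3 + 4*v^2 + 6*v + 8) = -3*v^5 + 2*v^4 + v^3 - 4*v^2 - 6*v - 8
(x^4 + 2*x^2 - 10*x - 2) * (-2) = -2*x^4 - 4*x^2 + 20*x + 4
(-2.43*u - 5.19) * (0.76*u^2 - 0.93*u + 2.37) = -1.8468*u^3 - 1.6845*u^2 - 0.9324*u - 12.3003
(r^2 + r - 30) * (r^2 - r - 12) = r^4 - 43*r^2 + 18*r + 360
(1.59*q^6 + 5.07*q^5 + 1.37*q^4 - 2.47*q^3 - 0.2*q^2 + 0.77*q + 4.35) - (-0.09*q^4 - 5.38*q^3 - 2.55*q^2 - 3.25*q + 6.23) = 1.59*q^6 + 5.07*q^5 + 1.46*q^4 + 2.91*q^3 + 2.35*q^2 + 4.02*q - 1.88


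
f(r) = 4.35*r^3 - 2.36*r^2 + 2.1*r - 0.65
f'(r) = 13.05*r^2 - 4.72*r + 2.1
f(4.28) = 306.16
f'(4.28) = 220.95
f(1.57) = 13.66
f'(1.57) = 26.86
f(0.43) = 0.16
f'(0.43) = 2.48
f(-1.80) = -37.45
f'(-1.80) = 52.88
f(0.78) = 1.62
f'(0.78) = 6.36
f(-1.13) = -12.31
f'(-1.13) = 24.10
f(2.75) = 77.74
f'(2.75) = 87.81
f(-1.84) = -39.60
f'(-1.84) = 54.97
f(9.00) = 2998.24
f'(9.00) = 1016.67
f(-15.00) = -15244.40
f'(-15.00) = 3009.15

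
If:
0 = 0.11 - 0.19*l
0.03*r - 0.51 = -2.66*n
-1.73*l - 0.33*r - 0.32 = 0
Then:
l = 0.58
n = 0.24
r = -4.00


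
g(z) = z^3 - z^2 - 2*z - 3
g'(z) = 3*z^2 - 2*z - 2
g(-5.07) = -148.89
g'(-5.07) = 85.25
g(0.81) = -4.74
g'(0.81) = -1.65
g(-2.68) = -24.07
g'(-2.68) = 24.91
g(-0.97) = -2.91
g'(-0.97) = 2.76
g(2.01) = -2.94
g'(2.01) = 6.10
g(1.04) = -5.04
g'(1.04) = -0.84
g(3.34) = 16.42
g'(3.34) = 24.79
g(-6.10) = -254.99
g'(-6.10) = 121.83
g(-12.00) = -1851.00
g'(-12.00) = 454.00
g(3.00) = 9.00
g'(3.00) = 19.00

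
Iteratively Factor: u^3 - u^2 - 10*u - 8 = (u - 4)*(u^2 + 3*u + 2) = (u - 4)*(u + 1)*(u + 2)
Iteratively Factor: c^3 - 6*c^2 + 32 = (c + 2)*(c^2 - 8*c + 16) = (c - 4)*(c + 2)*(c - 4)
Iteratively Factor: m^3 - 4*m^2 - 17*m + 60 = (m - 5)*(m^2 + m - 12) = (m - 5)*(m - 3)*(m + 4)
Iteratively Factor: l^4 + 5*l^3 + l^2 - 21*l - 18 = (l + 3)*(l^3 + 2*l^2 - 5*l - 6) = (l + 1)*(l + 3)*(l^2 + l - 6) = (l - 2)*(l + 1)*(l + 3)*(l + 3)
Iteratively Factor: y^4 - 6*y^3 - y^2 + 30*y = (y - 5)*(y^3 - y^2 - 6*y) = (y - 5)*(y - 3)*(y^2 + 2*y) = y*(y - 5)*(y - 3)*(y + 2)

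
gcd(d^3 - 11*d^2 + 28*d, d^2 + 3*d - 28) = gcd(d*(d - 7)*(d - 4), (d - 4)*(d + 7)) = d - 4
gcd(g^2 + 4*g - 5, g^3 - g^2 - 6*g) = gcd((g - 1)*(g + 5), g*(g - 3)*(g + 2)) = 1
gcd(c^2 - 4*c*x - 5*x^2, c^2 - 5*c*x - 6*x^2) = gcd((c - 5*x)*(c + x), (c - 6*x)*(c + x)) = c + x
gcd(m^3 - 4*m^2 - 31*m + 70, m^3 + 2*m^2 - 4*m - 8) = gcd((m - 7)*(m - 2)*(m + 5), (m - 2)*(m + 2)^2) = m - 2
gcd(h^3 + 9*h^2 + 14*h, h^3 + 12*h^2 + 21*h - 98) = h + 7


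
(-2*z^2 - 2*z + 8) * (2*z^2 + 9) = -4*z^4 - 4*z^3 - 2*z^2 - 18*z + 72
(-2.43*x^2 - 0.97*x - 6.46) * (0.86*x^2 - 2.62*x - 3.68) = -2.0898*x^4 + 5.5324*x^3 + 5.9282*x^2 + 20.4948*x + 23.7728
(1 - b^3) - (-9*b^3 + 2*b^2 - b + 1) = 8*b^3 - 2*b^2 + b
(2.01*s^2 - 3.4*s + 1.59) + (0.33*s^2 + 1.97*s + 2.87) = 2.34*s^2 - 1.43*s + 4.46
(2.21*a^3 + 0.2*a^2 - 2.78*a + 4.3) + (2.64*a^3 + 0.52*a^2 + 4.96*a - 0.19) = 4.85*a^3 + 0.72*a^2 + 2.18*a + 4.11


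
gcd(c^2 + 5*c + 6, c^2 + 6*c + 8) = c + 2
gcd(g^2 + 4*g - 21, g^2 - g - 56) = g + 7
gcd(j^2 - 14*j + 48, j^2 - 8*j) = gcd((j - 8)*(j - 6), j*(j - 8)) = j - 8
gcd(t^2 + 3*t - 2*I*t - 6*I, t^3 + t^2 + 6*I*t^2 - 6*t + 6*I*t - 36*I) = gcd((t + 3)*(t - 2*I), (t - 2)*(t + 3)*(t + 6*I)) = t + 3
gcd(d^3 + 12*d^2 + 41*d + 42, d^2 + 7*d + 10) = d + 2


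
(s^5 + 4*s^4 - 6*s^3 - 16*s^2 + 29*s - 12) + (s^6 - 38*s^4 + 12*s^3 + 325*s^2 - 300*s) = s^6 + s^5 - 34*s^4 + 6*s^3 + 309*s^2 - 271*s - 12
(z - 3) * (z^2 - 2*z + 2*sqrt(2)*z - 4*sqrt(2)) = z^3 - 5*z^2 + 2*sqrt(2)*z^2 - 10*sqrt(2)*z + 6*z + 12*sqrt(2)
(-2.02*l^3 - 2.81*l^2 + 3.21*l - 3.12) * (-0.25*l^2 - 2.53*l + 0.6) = 0.505*l^5 + 5.8131*l^4 + 5.0948*l^3 - 9.0273*l^2 + 9.8196*l - 1.872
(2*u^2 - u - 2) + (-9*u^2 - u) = -7*u^2 - 2*u - 2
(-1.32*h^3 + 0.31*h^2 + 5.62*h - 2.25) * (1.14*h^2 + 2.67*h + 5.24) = -1.5048*h^5 - 3.171*h^4 + 0.317699999999999*h^3 + 14.0648*h^2 + 23.4413*h - 11.79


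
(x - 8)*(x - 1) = x^2 - 9*x + 8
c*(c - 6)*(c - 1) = c^3 - 7*c^2 + 6*c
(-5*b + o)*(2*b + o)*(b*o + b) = -10*b^3*o - 10*b^3 - 3*b^2*o^2 - 3*b^2*o + b*o^3 + b*o^2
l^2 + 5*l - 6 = (l - 1)*(l + 6)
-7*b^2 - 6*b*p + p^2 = (-7*b + p)*(b + p)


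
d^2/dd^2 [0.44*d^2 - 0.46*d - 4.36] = 0.880000000000000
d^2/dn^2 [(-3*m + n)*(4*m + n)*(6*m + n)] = 14*m + 6*n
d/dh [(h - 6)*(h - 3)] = 2*h - 9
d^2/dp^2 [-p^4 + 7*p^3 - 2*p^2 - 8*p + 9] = -12*p^2 + 42*p - 4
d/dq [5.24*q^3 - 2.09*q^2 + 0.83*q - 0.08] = 15.72*q^2 - 4.18*q + 0.83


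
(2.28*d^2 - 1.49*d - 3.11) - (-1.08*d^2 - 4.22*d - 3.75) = 3.36*d^2 + 2.73*d + 0.64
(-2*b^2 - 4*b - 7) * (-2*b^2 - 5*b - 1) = 4*b^4 + 18*b^3 + 36*b^2 + 39*b + 7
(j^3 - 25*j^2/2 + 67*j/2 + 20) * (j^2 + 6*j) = j^5 - 13*j^4/2 - 83*j^3/2 + 221*j^2 + 120*j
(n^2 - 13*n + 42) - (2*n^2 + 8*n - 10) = -n^2 - 21*n + 52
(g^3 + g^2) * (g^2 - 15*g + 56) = g^5 - 14*g^4 + 41*g^3 + 56*g^2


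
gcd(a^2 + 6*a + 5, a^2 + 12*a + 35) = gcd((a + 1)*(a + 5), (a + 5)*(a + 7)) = a + 5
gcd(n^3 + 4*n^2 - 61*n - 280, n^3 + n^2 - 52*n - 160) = n^2 - 3*n - 40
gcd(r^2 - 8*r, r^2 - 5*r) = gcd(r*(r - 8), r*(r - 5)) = r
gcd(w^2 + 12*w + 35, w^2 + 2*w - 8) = 1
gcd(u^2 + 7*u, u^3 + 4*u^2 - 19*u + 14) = u + 7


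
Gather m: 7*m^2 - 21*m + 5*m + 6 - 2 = 7*m^2 - 16*m + 4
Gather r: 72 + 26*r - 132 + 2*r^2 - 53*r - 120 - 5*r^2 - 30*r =-3*r^2 - 57*r - 180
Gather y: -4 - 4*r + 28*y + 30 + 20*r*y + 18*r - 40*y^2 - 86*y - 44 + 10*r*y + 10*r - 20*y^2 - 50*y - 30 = 24*r - 60*y^2 + y*(30*r - 108) - 48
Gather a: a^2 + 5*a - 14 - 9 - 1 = a^2 + 5*a - 24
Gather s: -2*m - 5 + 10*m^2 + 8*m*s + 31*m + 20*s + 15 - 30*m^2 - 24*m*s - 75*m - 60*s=-20*m^2 - 46*m + s*(-16*m - 40) + 10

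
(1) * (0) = 0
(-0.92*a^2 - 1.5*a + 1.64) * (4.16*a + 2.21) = -3.8272*a^3 - 8.2732*a^2 + 3.5074*a + 3.6244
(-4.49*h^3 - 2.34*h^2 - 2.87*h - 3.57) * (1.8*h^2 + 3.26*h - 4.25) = -8.082*h^5 - 18.8494*h^4 + 6.2881*h^3 - 5.8372*h^2 + 0.5593*h + 15.1725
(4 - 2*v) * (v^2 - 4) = -2*v^3 + 4*v^2 + 8*v - 16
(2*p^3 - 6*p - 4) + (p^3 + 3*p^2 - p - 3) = 3*p^3 + 3*p^2 - 7*p - 7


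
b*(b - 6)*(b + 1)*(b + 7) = b^4 + 2*b^3 - 41*b^2 - 42*b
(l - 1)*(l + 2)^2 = l^3 + 3*l^2 - 4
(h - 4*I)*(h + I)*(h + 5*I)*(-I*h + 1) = -I*h^4 + 3*h^3 - 17*I*h^2 + 39*h + 20*I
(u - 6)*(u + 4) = u^2 - 2*u - 24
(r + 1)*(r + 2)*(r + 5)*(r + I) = r^4 + 8*r^3 + I*r^3 + 17*r^2 + 8*I*r^2 + 10*r + 17*I*r + 10*I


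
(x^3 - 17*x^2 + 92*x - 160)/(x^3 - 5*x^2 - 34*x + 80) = (x^2 - 9*x + 20)/(x^2 + 3*x - 10)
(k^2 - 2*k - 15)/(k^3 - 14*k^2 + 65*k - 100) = (k + 3)/(k^2 - 9*k + 20)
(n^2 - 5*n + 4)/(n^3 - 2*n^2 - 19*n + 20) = (n - 4)/(n^2 - n - 20)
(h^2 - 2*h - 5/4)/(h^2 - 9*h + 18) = (h^2 - 2*h - 5/4)/(h^2 - 9*h + 18)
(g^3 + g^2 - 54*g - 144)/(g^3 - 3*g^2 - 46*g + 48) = (g + 3)/(g - 1)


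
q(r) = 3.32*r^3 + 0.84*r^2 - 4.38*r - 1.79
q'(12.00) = 1450.02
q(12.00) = 5803.57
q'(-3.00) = 80.22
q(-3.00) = -70.73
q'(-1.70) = 21.55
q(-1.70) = -8.23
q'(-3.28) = 97.26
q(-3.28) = -95.54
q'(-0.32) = -3.90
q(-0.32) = -0.41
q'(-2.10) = 36.02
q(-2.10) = -19.63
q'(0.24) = -3.40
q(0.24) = -2.75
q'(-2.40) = 48.96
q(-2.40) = -32.34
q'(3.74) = 141.22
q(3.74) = 167.26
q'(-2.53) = 55.12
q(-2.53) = -39.10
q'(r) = 9.96*r^2 + 1.68*r - 4.38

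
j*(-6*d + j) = -6*d*j + j^2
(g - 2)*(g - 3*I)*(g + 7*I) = g^3 - 2*g^2 + 4*I*g^2 + 21*g - 8*I*g - 42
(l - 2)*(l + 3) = l^2 + l - 6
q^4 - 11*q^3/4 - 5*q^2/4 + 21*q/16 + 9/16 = (q - 3)*(q - 3/4)*(q + 1/2)^2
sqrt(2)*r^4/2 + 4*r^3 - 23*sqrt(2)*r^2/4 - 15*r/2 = r*(r - 3*sqrt(2)/2)*(r + 5*sqrt(2))*(sqrt(2)*r/2 + 1/2)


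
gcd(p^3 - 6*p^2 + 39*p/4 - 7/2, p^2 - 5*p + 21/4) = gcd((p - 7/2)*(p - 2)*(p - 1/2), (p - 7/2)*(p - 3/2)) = p - 7/2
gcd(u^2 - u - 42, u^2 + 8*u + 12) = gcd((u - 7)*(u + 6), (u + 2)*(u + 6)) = u + 6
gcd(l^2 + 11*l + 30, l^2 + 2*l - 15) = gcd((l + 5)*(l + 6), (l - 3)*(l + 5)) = l + 5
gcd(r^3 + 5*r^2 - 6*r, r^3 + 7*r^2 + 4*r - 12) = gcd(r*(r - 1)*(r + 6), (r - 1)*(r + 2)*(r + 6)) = r^2 + 5*r - 6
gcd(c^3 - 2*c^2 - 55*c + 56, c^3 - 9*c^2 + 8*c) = c^2 - 9*c + 8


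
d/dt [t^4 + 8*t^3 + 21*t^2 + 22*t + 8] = 4*t^3 + 24*t^2 + 42*t + 22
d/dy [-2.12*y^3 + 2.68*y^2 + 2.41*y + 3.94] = -6.36*y^2 + 5.36*y + 2.41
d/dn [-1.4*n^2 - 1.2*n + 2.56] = -2.8*n - 1.2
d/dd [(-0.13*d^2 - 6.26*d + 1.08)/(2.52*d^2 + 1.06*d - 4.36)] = (15.6374*d^2 - 4.3096*d + 26.1488)/(6.3504*d^4 + 5.3424*d^3 - 20.8508*d^2 - 9.2432*d + 19.0096)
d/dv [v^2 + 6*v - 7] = 2*v + 6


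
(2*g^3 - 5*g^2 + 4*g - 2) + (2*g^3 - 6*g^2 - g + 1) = 4*g^3 - 11*g^2 + 3*g - 1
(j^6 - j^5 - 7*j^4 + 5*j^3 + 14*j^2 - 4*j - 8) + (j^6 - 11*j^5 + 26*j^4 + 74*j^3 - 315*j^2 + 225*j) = 2*j^6 - 12*j^5 + 19*j^4 + 79*j^3 - 301*j^2 + 221*j - 8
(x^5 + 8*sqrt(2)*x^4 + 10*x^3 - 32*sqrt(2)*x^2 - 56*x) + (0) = x^5 + 8*sqrt(2)*x^4 + 10*x^3 - 32*sqrt(2)*x^2 - 56*x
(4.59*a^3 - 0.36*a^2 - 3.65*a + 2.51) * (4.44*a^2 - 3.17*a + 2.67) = 20.3796*a^5 - 16.1487*a^4 - 2.8095*a^3 + 21.7537*a^2 - 17.7022*a + 6.7017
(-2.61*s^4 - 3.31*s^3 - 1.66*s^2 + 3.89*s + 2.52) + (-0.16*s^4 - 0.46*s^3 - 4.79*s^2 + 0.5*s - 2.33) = -2.77*s^4 - 3.77*s^3 - 6.45*s^2 + 4.39*s + 0.19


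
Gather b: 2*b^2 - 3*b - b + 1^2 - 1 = 2*b^2 - 4*b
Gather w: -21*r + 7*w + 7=-21*r + 7*w + 7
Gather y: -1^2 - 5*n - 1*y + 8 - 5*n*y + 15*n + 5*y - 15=10*n + y*(4 - 5*n) - 8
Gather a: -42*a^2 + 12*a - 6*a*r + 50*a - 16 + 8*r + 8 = -42*a^2 + a*(62 - 6*r) + 8*r - 8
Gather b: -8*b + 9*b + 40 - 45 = b - 5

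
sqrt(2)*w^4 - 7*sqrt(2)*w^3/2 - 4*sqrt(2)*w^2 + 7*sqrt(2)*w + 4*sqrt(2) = (w - 4)*(w - sqrt(2))*(w + sqrt(2))*(sqrt(2)*w + sqrt(2)/2)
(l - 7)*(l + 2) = l^2 - 5*l - 14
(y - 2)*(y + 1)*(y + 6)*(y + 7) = y^4 + 12*y^3 + 27*y^2 - 68*y - 84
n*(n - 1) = n^2 - n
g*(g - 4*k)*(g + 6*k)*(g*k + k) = g^4*k + 2*g^3*k^2 + g^3*k - 24*g^2*k^3 + 2*g^2*k^2 - 24*g*k^3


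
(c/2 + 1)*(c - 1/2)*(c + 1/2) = c^3/2 + c^2 - c/8 - 1/4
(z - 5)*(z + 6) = z^2 + z - 30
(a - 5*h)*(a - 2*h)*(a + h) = a^3 - 6*a^2*h + 3*a*h^2 + 10*h^3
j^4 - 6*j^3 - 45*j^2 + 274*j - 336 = (j - 8)*(j - 3)*(j - 2)*(j + 7)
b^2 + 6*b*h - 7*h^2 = (b - h)*(b + 7*h)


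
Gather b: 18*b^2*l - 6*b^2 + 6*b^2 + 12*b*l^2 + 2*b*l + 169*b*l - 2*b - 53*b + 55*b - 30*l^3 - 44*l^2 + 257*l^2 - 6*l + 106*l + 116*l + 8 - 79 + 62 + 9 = 18*b^2*l + b*(12*l^2 + 171*l) - 30*l^3 + 213*l^2 + 216*l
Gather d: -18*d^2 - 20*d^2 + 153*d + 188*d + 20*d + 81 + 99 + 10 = -38*d^2 + 361*d + 190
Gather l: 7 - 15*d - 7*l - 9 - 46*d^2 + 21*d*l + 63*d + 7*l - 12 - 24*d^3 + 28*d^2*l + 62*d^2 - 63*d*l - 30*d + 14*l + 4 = -24*d^3 + 16*d^2 + 18*d + l*(28*d^2 - 42*d + 14) - 10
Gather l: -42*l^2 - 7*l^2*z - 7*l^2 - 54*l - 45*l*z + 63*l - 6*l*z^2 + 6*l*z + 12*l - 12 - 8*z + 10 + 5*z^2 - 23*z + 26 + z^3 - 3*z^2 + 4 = l^2*(-7*z - 49) + l*(-6*z^2 - 39*z + 21) + z^3 + 2*z^2 - 31*z + 28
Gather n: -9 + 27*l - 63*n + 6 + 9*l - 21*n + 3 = 36*l - 84*n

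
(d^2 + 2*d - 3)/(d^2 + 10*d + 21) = (d - 1)/(d + 7)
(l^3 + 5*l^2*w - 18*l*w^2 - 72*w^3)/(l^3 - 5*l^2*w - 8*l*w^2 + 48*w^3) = (-l - 6*w)/(-l + 4*w)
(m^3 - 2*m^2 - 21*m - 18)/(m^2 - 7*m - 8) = (m^2 - 3*m - 18)/(m - 8)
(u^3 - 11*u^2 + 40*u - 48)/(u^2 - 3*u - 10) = (-u^3 + 11*u^2 - 40*u + 48)/(-u^2 + 3*u + 10)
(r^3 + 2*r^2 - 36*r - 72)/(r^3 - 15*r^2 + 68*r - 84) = (r^2 + 8*r + 12)/(r^2 - 9*r + 14)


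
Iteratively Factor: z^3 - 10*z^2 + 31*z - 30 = (z - 5)*(z^2 - 5*z + 6) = (z - 5)*(z - 3)*(z - 2)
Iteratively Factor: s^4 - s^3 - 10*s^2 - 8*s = (s + 1)*(s^3 - 2*s^2 - 8*s) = (s + 1)*(s + 2)*(s^2 - 4*s) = s*(s + 1)*(s + 2)*(s - 4)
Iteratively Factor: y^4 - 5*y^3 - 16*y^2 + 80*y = (y + 4)*(y^3 - 9*y^2 + 20*y) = (y - 5)*(y + 4)*(y^2 - 4*y) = (y - 5)*(y - 4)*(y + 4)*(y)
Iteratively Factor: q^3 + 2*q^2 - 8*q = (q - 2)*(q^2 + 4*q) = (q - 2)*(q + 4)*(q)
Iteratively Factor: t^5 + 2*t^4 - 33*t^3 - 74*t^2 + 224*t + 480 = (t + 4)*(t^4 - 2*t^3 - 25*t^2 + 26*t + 120) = (t - 3)*(t + 4)*(t^3 + t^2 - 22*t - 40) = (t - 3)*(t + 2)*(t + 4)*(t^2 - t - 20) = (t - 3)*(t + 2)*(t + 4)^2*(t - 5)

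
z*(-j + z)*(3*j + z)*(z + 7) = -3*j^2*z^2 - 21*j^2*z + 2*j*z^3 + 14*j*z^2 + z^4 + 7*z^3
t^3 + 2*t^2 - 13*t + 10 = (t - 2)*(t - 1)*(t + 5)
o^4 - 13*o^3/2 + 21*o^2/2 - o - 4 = (o - 4)*(o - 2)*(o - 1)*(o + 1/2)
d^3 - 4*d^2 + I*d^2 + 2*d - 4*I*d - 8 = (d - 4)*(d - I)*(d + 2*I)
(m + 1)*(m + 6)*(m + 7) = m^3 + 14*m^2 + 55*m + 42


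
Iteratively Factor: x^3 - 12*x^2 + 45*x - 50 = (x - 5)*(x^2 - 7*x + 10) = (x - 5)^2*(x - 2)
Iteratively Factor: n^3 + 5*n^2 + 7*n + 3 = (n + 3)*(n^2 + 2*n + 1) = (n + 1)*(n + 3)*(n + 1)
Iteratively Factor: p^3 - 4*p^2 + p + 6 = (p + 1)*(p^2 - 5*p + 6) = (p - 3)*(p + 1)*(p - 2)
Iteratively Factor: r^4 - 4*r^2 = (r + 2)*(r^3 - 2*r^2) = r*(r + 2)*(r^2 - 2*r) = r^2*(r + 2)*(r - 2)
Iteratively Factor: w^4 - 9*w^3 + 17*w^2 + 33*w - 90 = (w - 3)*(w^3 - 6*w^2 - w + 30) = (w - 5)*(w - 3)*(w^2 - w - 6) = (w - 5)*(w - 3)*(w + 2)*(w - 3)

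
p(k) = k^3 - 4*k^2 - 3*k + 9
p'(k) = 3*k^2 - 8*k - 3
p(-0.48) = 9.41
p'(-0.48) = 1.53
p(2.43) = -7.56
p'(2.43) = -4.73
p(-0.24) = 9.48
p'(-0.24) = -0.91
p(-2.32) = -18.06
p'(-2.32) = 31.71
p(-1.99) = -8.75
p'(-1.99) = 24.80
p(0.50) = 6.62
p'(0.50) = -6.25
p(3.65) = -6.61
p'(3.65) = 7.77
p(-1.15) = 5.64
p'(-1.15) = 10.17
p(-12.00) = -2259.00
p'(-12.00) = 525.00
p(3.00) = -9.00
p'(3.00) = 0.00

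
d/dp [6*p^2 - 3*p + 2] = 12*p - 3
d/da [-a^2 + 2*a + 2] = 2 - 2*a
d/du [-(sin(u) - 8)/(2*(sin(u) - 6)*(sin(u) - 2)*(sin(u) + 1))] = (2*sin(u)^3 - 31*sin(u)^2 + 112*sin(u) - 44)*cos(u)/(2*(sin(u) - 6)^2*(sin(u) - 2)^2*(sin(u) + 1)^2)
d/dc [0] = 0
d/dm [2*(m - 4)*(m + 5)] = 4*m + 2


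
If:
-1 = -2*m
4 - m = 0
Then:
No Solution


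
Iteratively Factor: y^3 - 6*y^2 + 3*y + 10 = (y - 5)*(y^2 - y - 2) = (y - 5)*(y - 2)*(y + 1)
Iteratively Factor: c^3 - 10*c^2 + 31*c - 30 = (c - 5)*(c^2 - 5*c + 6) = (c - 5)*(c - 3)*(c - 2)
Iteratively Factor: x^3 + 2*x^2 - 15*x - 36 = (x - 4)*(x^2 + 6*x + 9) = (x - 4)*(x + 3)*(x + 3)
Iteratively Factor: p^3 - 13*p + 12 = (p - 1)*(p^2 + p - 12) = (p - 1)*(p + 4)*(p - 3)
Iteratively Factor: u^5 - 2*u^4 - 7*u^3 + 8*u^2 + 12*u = (u)*(u^4 - 2*u^3 - 7*u^2 + 8*u + 12) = u*(u - 3)*(u^3 + u^2 - 4*u - 4) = u*(u - 3)*(u + 2)*(u^2 - u - 2) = u*(u - 3)*(u + 1)*(u + 2)*(u - 2)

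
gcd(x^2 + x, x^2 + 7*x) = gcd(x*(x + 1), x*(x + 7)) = x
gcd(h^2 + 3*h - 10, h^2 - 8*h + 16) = 1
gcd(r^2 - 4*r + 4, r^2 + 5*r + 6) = 1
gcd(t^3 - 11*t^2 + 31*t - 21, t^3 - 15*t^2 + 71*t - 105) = t^2 - 10*t + 21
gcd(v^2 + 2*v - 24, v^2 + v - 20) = v - 4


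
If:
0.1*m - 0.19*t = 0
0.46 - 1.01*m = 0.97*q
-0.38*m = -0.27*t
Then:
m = 0.00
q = 0.47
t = 0.00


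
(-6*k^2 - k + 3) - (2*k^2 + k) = -8*k^2 - 2*k + 3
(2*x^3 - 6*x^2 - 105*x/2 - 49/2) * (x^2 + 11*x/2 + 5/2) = 2*x^5 + 5*x^4 - 161*x^3/2 - 1313*x^2/4 - 266*x - 245/4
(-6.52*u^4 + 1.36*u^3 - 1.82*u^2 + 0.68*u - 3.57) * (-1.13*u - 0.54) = 7.3676*u^5 + 1.984*u^4 + 1.3222*u^3 + 0.2144*u^2 + 3.6669*u + 1.9278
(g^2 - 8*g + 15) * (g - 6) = g^3 - 14*g^2 + 63*g - 90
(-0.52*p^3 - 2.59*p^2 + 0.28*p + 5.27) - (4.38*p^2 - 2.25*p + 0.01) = -0.52*p^3 - 6.97*p^2 + 2.53*p + 5.26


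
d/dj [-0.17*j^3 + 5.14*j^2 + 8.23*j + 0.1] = -0.51*j^2 + 10.28*j + 8.23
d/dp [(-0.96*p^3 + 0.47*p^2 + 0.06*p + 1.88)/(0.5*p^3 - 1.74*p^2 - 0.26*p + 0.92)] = (1.4354*p^4 + 0.4392*p^3 - 5.4874*p^2 + 7.4072*p + 0.544)/(0.25*p^6 - 1.74*p^5 + 2.7676*p^4 + 1.8248*p^3 - 3.134*p^2 - 0.4784*p + 0.8464)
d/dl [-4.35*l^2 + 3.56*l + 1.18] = 3.56 - 8.7*l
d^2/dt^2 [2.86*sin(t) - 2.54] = -2.86*sin(t)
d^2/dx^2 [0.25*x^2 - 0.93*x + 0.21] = 0.500000000000000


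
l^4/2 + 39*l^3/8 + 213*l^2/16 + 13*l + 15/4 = (l/2 + 1)*(l + 1/2)*(l + 5/4)*(l + 6)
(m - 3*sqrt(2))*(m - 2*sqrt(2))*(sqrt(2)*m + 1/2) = sqrt(2)*m^3 - 19*m^2/2 + 19*sqrt(2)*m/2 + 6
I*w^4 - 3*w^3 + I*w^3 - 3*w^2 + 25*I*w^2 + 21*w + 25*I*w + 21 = (w + 1)*(w - 3*I)*(w + 7*I)*(I*w + 1)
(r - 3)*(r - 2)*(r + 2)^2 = r^4 - r^3 - 10*r^2 + 4*r + 24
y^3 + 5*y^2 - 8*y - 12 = (y - 2)*(y + 1)*(y + 6)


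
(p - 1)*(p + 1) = p^2 - 1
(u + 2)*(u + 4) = u^2 + 6*u + 8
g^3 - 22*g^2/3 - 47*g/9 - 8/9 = (g - 8)*(g + 1/3)^2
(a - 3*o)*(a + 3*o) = a^2 - 9*o^2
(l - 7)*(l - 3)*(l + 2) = l^3 - 8*l^2 + l + 42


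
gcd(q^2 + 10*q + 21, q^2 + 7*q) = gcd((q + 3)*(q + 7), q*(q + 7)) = q + 7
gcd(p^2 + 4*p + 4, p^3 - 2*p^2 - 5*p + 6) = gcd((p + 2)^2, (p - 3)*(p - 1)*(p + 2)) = p + 2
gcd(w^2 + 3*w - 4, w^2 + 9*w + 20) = w + 4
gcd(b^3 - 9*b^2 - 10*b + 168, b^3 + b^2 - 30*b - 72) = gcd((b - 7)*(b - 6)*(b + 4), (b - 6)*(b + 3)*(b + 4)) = b^2 - 2*b - 24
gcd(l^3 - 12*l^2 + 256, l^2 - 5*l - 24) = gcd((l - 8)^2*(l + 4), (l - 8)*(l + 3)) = l - 8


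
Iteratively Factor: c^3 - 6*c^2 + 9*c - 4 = (c - 1)*(c^2 - 5*c + 4) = (c - 4)*(c - 1)*(c - 1)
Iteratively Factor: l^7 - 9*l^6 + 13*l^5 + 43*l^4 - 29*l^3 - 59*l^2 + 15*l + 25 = (l - 5)*(l^6 - 4*l^5 - 7*l^4 + 8*l^3 + 11*l^2 - 4*l - 5) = (l - 5)*(l - 1)*(l^5 - 3*l^4 - 10*l^3 - 2*l^2 + 9*l + 5) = (l - 5)*(l - 1)^2*(l^4 - 2*l^3 - 12*l^2 - 14*l - 5) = (l - 5)*(l - 1)^2*(l + 1)*(l^3 - 3*l^2 - 9*l - 5) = (l - 5)^2*(l - 1)^2*(l + 1)*(l^2 + 2*l + 1) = (l - 5)^2*(l - 1)^2*(l + 1)^2*(l + 1)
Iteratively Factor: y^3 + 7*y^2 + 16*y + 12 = (y + 2)*(y^2 + 5*y + 6) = (y + 2)^2*(y + 3)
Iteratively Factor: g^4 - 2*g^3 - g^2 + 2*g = (g + 1)*(g^3 - 3*g^2 + 2*g) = (g - 2)*(g + 1)*(g^2 - g) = (g - 2)*(g - 1)*(g + 1)*(g)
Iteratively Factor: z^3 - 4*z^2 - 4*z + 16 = (z - 4)*(z^2 - 4) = (z - 4)*(z + 2)*(z - 2)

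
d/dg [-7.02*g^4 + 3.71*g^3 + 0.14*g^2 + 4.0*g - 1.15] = -28.08*g^3 + 11.13*g^2 + 0.28*g + 4.0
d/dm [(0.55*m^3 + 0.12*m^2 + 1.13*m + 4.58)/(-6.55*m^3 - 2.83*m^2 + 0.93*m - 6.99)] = (-1.77635683940025e-15*m^5 - 0.7705*m^4 + 15.826*m^3 + 81.773*m^2 + 24.2452*m - 12.1581)/(42.9025*m^6 + 37.073*m^5 - 4.1741*m^4 + 86.3052*m^3 + 40.4283*m^2 - 13.0014*m + 48.8601)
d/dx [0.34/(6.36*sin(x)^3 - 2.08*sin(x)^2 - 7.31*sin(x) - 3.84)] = (-6.4872*sin(x)^2 + 1.4144*sin(x) + 2.4854)*cos(x)/(-6.36*sin(x)^3 + 2.08*sin(x)^2 + 7.31*sin(x) + 3.84)^2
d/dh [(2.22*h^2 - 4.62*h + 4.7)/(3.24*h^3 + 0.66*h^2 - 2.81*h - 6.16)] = (-7.1928*h^4 + 29.9376*h^3 - 48.873*h^2 - 33.5544*h + 41.6662)/(10.4976*h^6 + 4.2768*h^5 - 17.7732*h^4 - 43.626*h^3 - 0.235099999999999*h^2 + 34.6192*h + 37.9456)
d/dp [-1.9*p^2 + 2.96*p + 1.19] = 2.96 - 3.8*p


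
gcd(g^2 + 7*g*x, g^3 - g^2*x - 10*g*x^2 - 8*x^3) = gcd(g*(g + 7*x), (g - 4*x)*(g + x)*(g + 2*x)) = 1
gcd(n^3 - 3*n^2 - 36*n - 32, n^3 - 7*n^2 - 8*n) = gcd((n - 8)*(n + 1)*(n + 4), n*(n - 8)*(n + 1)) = n^2 - 7*n - 8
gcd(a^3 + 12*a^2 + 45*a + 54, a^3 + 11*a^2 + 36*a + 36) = a^2 + 9*a + 18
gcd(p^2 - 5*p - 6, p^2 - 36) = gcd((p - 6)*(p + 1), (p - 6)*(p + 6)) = p - 6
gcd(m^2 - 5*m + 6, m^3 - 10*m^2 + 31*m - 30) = m^2 - 5*m + 6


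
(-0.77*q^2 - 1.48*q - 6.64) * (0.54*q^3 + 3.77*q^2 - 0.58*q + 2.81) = -0.4158*q^5 - 3.7021*q^4 - 8.7186*q^3 - 26.3381*q^2 - 0.307600000000001*q - 18.6584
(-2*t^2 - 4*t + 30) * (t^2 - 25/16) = -2*t^4 - 4*t^3 + 265*t^2/8 + 25*t/4 - 375/8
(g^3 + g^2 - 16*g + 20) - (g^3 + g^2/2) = g^2/2 - 16*g + 20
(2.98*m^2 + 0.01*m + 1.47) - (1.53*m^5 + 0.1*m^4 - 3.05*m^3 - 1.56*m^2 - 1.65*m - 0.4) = -1.53*m^5 - 0.1*m^4 + 3.05*m^3 + 4.54*m^2 + 1.66*m + 1.87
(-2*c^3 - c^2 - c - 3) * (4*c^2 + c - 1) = -8*c^5 - 6*c^4 - 3*c^3 - 12*c^2 - 2*c + 3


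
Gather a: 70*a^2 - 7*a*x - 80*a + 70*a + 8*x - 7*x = 70*a^2 + a*(-7*x - 10) + x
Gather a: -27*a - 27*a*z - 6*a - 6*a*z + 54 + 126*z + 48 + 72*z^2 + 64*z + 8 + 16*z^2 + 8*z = a*(-33*z - 33) + 88*z^2 + 198*z + 110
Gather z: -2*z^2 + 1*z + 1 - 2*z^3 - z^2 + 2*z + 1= -2*z^3 - 3*z^2 + 3*z + 2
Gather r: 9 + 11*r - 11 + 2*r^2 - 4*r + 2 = 2*r^2 + 7*r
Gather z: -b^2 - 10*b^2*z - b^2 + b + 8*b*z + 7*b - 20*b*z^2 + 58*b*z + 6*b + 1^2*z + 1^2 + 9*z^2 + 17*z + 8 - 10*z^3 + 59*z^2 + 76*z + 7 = -2*b^2 + 14*b - 10*z^3 + z^2*(68 - 20*b) + z*(-10*b^2 + 66*b + 94) + 16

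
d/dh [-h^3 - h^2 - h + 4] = -3*h^2 - 2*h - 1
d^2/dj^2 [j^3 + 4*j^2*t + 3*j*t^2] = 6*j + 8*t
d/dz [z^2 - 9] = 2*z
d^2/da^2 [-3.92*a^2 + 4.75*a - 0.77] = -7.84000000000000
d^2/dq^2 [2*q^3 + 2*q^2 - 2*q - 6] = 12*q + 4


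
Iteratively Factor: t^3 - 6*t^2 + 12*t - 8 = (t - 2)*(t^2 - 4*t + 4) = (t - 2)^2*(t - 2)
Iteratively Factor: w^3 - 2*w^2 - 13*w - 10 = (w + 2)*(w^2 - 4*w - 5) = (w - 5)*(w + 2)*(w + 1)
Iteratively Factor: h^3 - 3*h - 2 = (h - 2)*(h^2 + 2*h + 1) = (h - 2)*(h + 1)*(h + 1)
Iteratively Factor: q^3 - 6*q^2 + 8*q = (q - 4)*(q^2 - 2*q) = q*(q - 4)*(q - 2)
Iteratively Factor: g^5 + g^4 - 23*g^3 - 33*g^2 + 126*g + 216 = (g - 4)*(g^4 + 5*g^3 - 3*g^2 - 45*g - 54) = (g - 4)*(g + 3)*(g^3 + 2*g^2 - 9*g - 18) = (g - 4)*(g + 2)*(g + 3)*(g^2 - 9) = (g - 4)*(g + 2)*(g + 3)^2*(g - 3)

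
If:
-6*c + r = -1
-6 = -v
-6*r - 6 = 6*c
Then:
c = 0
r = -1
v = 6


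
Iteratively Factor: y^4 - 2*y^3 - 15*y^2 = (y)*(y^3 - 2*y^2 - 15*y) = y^2*(y^2 - 2*y - 15) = y^2*(y - 5)*(y + 3)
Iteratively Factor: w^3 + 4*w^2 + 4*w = (w + 2)*(w^2 + 2*w) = (w + 2)^2*(w)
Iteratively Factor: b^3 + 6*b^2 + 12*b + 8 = (b + 2)*(b^2 + 4*b + 4) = (b + 2)^2*(b + 2)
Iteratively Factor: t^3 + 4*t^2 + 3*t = (t + 1)*(t^2 + 3*t) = t*(t + 1)*(t + 3)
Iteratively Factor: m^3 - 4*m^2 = (m - 4)*(m^2) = m*(m - 4)*(m)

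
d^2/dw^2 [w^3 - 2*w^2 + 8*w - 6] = 6*w - 4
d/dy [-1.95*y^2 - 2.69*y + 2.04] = -3.9*y - 2.69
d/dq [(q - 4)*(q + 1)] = 2*q - 3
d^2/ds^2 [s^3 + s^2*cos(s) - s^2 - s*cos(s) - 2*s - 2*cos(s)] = -s^2*cos(s) - 4*s*sin(s) + s*cos(s) + 6*s + 2*sin(s) + 4*cos(s) - 2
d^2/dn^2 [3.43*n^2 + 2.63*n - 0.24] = 6.86000000000000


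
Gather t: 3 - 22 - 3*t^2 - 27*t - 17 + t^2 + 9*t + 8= -2*t^2 - 18*t - 28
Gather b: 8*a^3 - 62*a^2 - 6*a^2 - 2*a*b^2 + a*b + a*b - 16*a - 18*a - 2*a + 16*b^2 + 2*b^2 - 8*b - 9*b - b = 8*a^3 - 68*a^2 - 36*a + b^2*(18 - 2*a) + b*(2*a - 18)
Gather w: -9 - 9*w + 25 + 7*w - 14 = 2 - 2*w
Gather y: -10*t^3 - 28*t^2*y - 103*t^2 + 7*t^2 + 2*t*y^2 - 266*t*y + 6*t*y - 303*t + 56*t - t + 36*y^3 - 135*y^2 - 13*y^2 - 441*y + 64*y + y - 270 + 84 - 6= -10*t^3 - 96*t^2 - 248*t + 36*y^3 + y^2*(2*t - 148) + y*(-28*t^2 - 260*t - 376) - 192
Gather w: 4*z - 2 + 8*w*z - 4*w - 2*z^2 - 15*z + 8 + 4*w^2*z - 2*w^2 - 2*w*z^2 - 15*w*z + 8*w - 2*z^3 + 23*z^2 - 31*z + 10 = w^2*(4*z - 2) + w*(-2*z^2 - 7*z + 4) - 2*z^3 + 21*z^2 - 42*z + 16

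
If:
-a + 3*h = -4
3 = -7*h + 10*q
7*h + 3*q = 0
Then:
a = 337/91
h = -9/91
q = 3/13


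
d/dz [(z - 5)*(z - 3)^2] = (z - 3)*(3*z - 13)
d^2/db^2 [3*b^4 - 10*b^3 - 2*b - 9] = 12*b*(3*b - 5)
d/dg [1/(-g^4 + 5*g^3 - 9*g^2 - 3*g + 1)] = (4*g^3 - 15*g^2 + 18*g + 3)/(g^4 - 5*g^3 + 9*g^2 + 3*g - 1)^2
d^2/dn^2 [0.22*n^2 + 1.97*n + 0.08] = 0.440000000000000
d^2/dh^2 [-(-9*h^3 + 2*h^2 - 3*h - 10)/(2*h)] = 9 + 10/h^3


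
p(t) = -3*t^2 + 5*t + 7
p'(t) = 5 - 6*t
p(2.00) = 5.00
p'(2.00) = -7.00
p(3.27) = -8.73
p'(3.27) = -14.62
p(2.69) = -1.26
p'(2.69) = -11.14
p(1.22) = 8.63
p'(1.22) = -2.32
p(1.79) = 6.34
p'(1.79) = -5.74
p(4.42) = -29.51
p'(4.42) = -21.52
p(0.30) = 8.23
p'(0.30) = 3.20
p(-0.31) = 5.16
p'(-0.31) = 6.86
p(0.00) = 7.00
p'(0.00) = 5.00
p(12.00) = -365.00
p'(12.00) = -67.00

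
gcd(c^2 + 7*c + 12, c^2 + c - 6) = c + 3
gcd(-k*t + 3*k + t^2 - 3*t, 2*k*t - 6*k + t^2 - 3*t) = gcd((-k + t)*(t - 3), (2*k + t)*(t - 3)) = t - 3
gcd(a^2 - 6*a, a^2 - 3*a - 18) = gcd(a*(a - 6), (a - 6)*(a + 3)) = a - 6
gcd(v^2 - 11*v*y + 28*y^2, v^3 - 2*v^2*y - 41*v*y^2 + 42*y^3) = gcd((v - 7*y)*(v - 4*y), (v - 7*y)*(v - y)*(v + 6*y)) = -v + 7*y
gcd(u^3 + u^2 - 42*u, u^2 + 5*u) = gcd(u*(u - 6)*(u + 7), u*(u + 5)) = u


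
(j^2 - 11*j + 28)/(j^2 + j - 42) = (j^2 - 11*j + 28)/(j^2 + j - 42)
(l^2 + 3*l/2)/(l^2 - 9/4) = 2*l/(2*l - 3)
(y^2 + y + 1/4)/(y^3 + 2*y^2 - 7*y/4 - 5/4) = (2*y + 1)/(2*y^2 + 3*y - 5)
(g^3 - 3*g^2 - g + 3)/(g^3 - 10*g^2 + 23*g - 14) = (g^2 - 2*g - 3)/(g^2 - 9*g + 14)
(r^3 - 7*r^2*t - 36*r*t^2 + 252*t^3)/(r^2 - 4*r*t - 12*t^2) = (r^2 - r*t - 42*t^2)/(r + 2*t)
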